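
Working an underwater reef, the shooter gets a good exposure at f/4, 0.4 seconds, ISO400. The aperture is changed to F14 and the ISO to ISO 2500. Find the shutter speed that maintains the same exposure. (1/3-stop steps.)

0.8 s

Aperture: f/4 → f/4.5 → f/5 → f/5.6 → f/6.3 → f/7.1 → f/8 → f/9 → f/10 → f/11 → f/13 → f/14 — 3 2/3 stops smaller aperture (darker).
ISO: 400 → 500 → 640 → 800 → 1000 → 1250 → 1600 → 2000 → 2500 — 2 2/3 stops raised (brighter).
Net change so far: 1 stop darker. Offset with the shutter speed: 0.4 → 0.5 → 0.6 → 0.8.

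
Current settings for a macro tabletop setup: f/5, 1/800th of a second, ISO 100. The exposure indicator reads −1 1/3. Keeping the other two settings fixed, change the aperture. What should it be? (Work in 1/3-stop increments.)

Underexposed by 1 1/3 stops → need 1 1/3 stops brighter.
Aperture: f/5 → f/4.5 → f/4 → f/3.5 → f/3.2.

f/3.2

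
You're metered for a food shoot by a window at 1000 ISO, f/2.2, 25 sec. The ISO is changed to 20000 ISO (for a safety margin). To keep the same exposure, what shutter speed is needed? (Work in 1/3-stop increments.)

ISO: 1000 → 1250 → 1600 → 2000 → 2500 → 3200 → 4000 → 5000 → 6400 → 8000 → 10000 → 12800 → 16000 → 20000 — 4 1/3 stops raised (brighter).
Need 4 1/3 stops darker from the shutter speed: 25 → 20 → 15 → 13 → 10 → 8 → 6 → 5 → 4 → 3.2 → 2.5 → 2 → 1.6 → 1.3.

1.3 s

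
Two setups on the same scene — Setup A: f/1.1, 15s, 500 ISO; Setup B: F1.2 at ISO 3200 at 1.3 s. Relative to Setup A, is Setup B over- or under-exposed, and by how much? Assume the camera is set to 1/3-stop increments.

1 1/3 stops darker

Aperture: f/1.1 → f/1.2 — 1/3 stop stopped down (darker).
Shutter speed: 15 → 13 → 10 → 8 → 6 → 5 → 4 → 3.2 → 2.5 → 2 → 1.6 → 1.3 — 3 2/3 stops shorter (darker).
ISO: 500 → 640 → 800 → 1000 → 1250 → 1600 → 2000 → 2500 → 3200 — 2 2/3 stops higher (brighter).
Net: −1/3 −3 2/3 +2 2/3 = −1 1/3 stops.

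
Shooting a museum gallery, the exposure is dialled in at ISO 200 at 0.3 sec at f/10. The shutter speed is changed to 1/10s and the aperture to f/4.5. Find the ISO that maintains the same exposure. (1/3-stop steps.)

Shutter speed: 0.3 → 1/4 → 1/5 → 1/6 → 1/8 → 1/10 — 1 2/3 stops faster (darker).
Aperture: f/10 → f/9 → f/8 → f/7.1 → f/6.3 → f/5.6 → f/5 → f/4.5 — 2 1/3 stops larger aperture (brighter).
Net change so far: 2/3 stop brighter. Offset with the ISO: 200 → 160 → 125.

ISO 125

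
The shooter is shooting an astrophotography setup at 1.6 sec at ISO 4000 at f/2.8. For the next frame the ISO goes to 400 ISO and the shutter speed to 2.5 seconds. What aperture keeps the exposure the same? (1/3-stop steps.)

ISO: 4000 → 3200 → 2500 → 2000 → 1600 → 1250 → 1000 → 800 → 640 → 500 → 400 — 3 1/3 stops dropped (darker).
Shutter speed: 1.6 → 2 → 2.5 — 2/3 stop longer (brighter).
Net change so far: 2 2/3 stops darker. Offset with the aperture: f/2.8 → f/2.5 → f/2.2 → f/2 → f/1.8 → f/1.6 → f/1.4 → f/1.2 → f/1.1.

f/1.1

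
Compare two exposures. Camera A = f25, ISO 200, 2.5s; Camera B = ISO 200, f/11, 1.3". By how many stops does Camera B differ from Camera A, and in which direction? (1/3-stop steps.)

1 1/3 stops brighter

Aperture: f/25 → f/22 → f/20 → f/18 → f/16 → f/14 → f/13 → f/11 — 2 1/3 stops wider (brighter).
Shutter speed: 2.5 → 2 → 1.6 → 1.3 — 1 stop faster (darker).
ISO: unchanged.
Net: +2 1/3 −1 = +1 1/3 stops.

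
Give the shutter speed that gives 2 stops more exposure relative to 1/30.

1/8s

Shutter speed: 1/30 → 1/15 → 1/8 — 2 stops slower (brighter).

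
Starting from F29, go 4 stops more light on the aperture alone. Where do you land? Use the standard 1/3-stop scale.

f/7.1

Aperture: f/29 → f/25 → f/22 → f/20 → f/18 → f/16 → f/14 → f/13 → f/11 → f/10 → f/9 → f/8 → f/7.1 — 4 stops opened up (brighter).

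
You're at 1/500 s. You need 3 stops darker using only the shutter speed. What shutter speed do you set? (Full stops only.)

1/4000s

Shutter speed: 1/500 → 1/1000 → 1/2000 → 1/4000 — 3 stops faster (darker).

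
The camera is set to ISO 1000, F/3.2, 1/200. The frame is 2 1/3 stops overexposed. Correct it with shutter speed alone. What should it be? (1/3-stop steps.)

Overexposed by 2 1/3 stops → need 2 1/3 stops darker.
Shutter speed: 1/200 → 1/250 → 1/320 → 1/400 → 1/500 → 1/640 → 1/800 → 1/1000.

1/1000s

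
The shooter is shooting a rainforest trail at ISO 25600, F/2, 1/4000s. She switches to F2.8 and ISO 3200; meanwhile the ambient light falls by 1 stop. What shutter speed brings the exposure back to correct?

Scene light: 1 stop darker.
Aperture: f/2 → f/2.8 — 1 stop stopped down (darker).
ISO: 25600 → 12800 → 6400 → 3200 — 3 stops lower (darker).
Net so far: 5 stops darker. Shutter speed: 1/4000 → 1/2000 → 1/1000 → 1/500 → 1/250 → 1/125.

1/125s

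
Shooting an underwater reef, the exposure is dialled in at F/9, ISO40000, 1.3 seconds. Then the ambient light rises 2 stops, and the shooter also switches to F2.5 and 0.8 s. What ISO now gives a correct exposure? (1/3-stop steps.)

Scene light: 2 stops brighter.
Aperture: f/9 → f/8 → f/7.1 → f/6.3 → f/5.6 → f/5 → f/4.5 → f/4 → f/3.5 → f/3.2 → f/2.8 → f/2.5 — 3 2/3 stops wider (brighter).
Shutter speed: 1.3 → 1 → 0.8 — 2/3 stop faster (darker).
Net so far: 5 stops brighter. ISO: 40000 → 32000 → 25600 → 20000 → 16000 → 12800 → 10000 → 8000 → 6400 → 5000 → 4000 → 3200 → 2500 → 2000 → 1600 → 1250.

ISO 1250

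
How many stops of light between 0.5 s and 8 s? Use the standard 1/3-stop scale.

0.5 → 0.6 → 0.8 → 1 → 1.3 → 1.6 → 2 → 2.5 → 3.2 → 4 → 5 → 6 → 8 — count the steps: 12 third-stops = 4 stops.

4 stops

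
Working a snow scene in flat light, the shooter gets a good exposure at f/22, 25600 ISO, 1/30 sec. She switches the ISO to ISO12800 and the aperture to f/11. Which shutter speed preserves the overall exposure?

ISO: 25600 → 12800 — 1 stop lower (darker).
Aperture: f/22 → f/16 → f/11 — 2 stops wider (brighter).
Net change so far: 1 stop brighter. Offset with the shutter speed: 1/30 → 1/60.

1/60s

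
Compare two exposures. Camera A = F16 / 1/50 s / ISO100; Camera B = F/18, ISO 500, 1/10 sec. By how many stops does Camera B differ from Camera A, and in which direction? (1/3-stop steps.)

Aperture: f/16 → f/18 — 1/3 stop stopped down (darker).
Shutter speed: 1/50 → 1/40 → 1/30 → 1/25 → 1/20 → 1/15 → 1/13 → 1/10 — 2 1/3 stops longer (brighter).
ISO: 100 → 125 → 160 → 200 → 250 → 320 → 400 → 500 — 2 1/3 stops higher (brighter).
Net: −1/3 +2 1/3 +2 1/3 = +4 1/3 stops.

4 1/3 stops brighter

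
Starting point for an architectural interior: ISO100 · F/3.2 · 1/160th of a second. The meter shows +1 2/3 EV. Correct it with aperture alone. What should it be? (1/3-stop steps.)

Overexposed by 1 2/3 stops → need 1 2/3 stops darker.
Aperture: f/3.2 → f/3.5 → f/4 → f/4.5 → f/5 → f/5.6.

f/5.6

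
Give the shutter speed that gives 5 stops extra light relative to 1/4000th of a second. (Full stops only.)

1/125s

Shutter speed: 1/4000 → 1/2000 → 1/1000 → 1/500 → 1/250 → 1/125 — 5 stops slower (brighter).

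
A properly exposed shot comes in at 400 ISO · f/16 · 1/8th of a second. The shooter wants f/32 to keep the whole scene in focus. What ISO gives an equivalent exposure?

ISO 1600

Aperture: f/16 → f/22 → f/32 — 2 stops smaller aperture (darker).
Need 2 stops brighter from the ISO: 400 → 800 → 1600.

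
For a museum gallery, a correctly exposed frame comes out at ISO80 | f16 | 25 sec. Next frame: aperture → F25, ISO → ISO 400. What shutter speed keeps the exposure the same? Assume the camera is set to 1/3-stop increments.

Aperture: f/16 → f/18 → f/20 → f/22 → f/25 — 1 1/3 stops smaller aperture (darker).
ISO: 80 → 100 → 125 → 160 → 200 → 250 → 320 → 400 — 2 1/3 stops higher (brighter).
Net change so far: 1 stop brighter. Offset with the shutter speed: 25 → 20 → 15 → 13.

13 s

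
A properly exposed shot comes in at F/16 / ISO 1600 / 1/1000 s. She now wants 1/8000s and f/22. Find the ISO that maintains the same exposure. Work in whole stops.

Shutter speed: 1/1000 → 1/2000 → 1/4000 → 1/8000 — 3 stops shorter (darker).
Aperture: f/16 → f/22 — 1 stop stopped down (darker).
Net change so far: 4 stops darker. Offset with the ISO: 1600 → 3200 → 6400 → 12800 → 25600.

ISO 25600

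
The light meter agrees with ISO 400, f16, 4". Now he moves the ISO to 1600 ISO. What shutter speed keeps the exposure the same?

ISO: 400 → 800 → 1600 — 2 stops raised (brighter).
Need 2 stops darker from the shutter speed: 4 → 2 → 1.

1 s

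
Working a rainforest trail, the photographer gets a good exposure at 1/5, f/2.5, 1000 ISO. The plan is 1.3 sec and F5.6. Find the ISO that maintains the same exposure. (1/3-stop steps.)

ISO 800

Shutter speed: 1/5 → 1/4 → 0.3 → 0.4 → 0.5 → 0.6 → 0.8 → 1 → 1.3 — 2 2/3 stops longer (brighter).
Aperture: f/2.5 → f/2.8 → f/3.2 → f/3.5 → f/4 → f/4.5 → f/5 → f/5.6 — 2 1/3 stops smaller aperture (darker).
Net change so far: 1/3 stop brighter. Offset with the ISO: 1000 → 800.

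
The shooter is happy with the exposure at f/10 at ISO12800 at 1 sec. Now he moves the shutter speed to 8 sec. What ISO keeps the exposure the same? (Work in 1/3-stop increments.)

ISO 1600

Shutter speed: 1 → 1.3 → 1.6 → 2 → 2.5 → 3.2 → 4 → 5 → 6 → 8 — 3 stops longer (brighter).
Need 3 stops darker from the ISO: 12800 → 10000 → 8000 → 6400 → 5000 → 4000 → 3200 → 2500 → 2000 → 1600.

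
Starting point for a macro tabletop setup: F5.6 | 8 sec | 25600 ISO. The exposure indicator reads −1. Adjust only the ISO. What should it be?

Underexposed by 1 stop → need 1 stop brighter.
ISO: 25600 → 51200.

ISO 51200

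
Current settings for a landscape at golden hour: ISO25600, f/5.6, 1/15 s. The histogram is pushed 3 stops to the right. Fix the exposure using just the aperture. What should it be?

Overexposed by 3 stops → need 3 stops darker.
Aperture: f/5.6 → f/8 → f/11 → f/16.

f/16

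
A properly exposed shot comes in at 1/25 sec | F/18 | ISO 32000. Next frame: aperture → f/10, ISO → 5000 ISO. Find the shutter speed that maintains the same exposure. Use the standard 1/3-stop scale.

1/13s

Aperture: f/18 → f/16 → f/14 → f/13 → f/11 → f/10 — 1 2/3 stops opened up (brighter).
ISO: 32000 → 25600 → 20000 → 16000 → 12800 → 10000 → 8000 → 6400 → 5000 — 2 2/3 stops dropped (darker).
Net change so far: 1 stop darker. Offset with the shutter speed: 1/25 → 1/20 → 1/15 → 1/13.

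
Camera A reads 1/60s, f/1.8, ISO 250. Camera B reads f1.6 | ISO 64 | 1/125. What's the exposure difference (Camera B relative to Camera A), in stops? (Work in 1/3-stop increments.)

2 2/3 stops darker

Aperture: f/1.8 → f/1.6 — 1/3 stop wider (brighter).
Shutter speed: 1/60 → 1/80 → 1/100 → 1/125 — 1 stop faster (darker).
ISO: 250 → 200 → 160 → 125 → 100 → 80 → 64 — 2 stops dropped (darker).
Net: +1/3 −1 −2 = −2 2/3 stops.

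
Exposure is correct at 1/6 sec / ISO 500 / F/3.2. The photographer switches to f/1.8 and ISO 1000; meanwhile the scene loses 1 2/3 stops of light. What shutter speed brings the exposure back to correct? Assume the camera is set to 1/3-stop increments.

Scene light: 1 2/3 stops darker.
Aperture: f/3.2 → f/2.8 → f/2.5 → f/2.2 → f/2 → f/1.8 — 1 2/3 stops larger aperture (brighter).
ISO: 500 → 640 → 800 → 1000 — 1 stop raised (brighter).
Net so far: 1 stop brighter. Shutter speed: 1/6 → 1/8 → 1/10 → 1/13.

1/13s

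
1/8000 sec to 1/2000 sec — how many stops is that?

2 stops

1/8000 → 1/4000 → 1/2000 — count the steps: 2 stops.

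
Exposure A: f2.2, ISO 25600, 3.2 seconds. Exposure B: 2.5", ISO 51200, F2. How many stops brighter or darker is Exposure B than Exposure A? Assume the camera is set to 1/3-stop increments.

1 stop brighter

Aperture: f/2.2 → f/2 — 1/3 stop wider (brighter).
Shutter speed: 3.2 → 2.5 — 1/3 stop shorter (darker).
ISO: 25600 → 32000 → 40000 → 51200 — 1 stop higher (brighter).
Net: +1/3 −1/3 +1 = +1 stop.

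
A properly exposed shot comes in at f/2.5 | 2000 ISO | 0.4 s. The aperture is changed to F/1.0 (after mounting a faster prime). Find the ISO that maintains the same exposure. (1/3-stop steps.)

ISO 320

Aperture: f/2.5 → f/2.2 → f/2 → f/1.8 → f/1.6 → f/1.4 → f/1.2 → f/1.1 → f/1.0 — 2 2/3 stops wider (brighter).
Need 2 2/3 stops darker from the ISO: 2000 → 1600 → 1250 → 1000 → 800 → 640 → 500 → 400 → 320.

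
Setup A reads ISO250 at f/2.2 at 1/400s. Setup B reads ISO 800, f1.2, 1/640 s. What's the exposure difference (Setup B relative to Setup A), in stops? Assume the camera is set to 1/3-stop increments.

2 2/3 stops brighter

Aperture: f/2.2 → f/2 → f/1.8 → f/1.6 → f/1.4 → f/1.2 — 1 2/3 stops wider (brighter).
Shutter speed: 1/400 → 1/500 → 1/640 — 2/3 stop faster (darker).
ISO: 250 → 320 → 400 → 500 → 640 → 800 — 1 2/3 stops higher (brighter).
Net: +1 2/3 −2/3 +1 2/3 = +2 2/3 stops.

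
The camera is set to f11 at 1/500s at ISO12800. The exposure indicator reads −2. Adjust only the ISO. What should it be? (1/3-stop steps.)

ISO 51200

Underexposed by 2 stops → need 2 stops brighter.
ISO: 12800 → 16000 → 20000 → 25600 → 32000 → 40000 → 51200.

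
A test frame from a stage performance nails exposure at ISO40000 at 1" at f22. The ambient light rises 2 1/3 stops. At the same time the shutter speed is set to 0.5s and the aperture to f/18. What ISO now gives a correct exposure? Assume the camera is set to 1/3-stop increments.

ISO 10000

Scene light: 2 1/3 stops brighter.
Shutter speed: 1 → 0.8 → 0.6 → 0.5 — 1 stop shorter (darker).
Aperture: f/22 → f/20 → f/18 — 2/3 stop wider (brighter).
Net so far: 2 stops brighter. ISO: 40000 → 32000 → 25600 → 20000 → 16000 → 12800 → 10000.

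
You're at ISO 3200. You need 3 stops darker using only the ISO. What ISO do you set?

ISO: 3200 → 1600 → 800 → 400 — 3 stops lower (darker).

ISO 400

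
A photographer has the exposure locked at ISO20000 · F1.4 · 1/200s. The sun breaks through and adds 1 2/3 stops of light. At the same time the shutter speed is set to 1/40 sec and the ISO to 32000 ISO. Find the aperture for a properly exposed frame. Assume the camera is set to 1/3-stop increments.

f/7.1

Scene light: 1 2/3 stops brighter.
Shutter speed: 1/200 → 1/160 → 1/125 → 1/100 → 1/80 → 1/60 → 1/50 → 1/40 — 2 1/3 stops slower (brighter).
ISO: 20000 → 25600 → 32000 — 2/3 stop higher (brighter).
Net so far: 4 2/3 stops brighter. Aperture: f/1.4 → f/1.6 → f/1.8 → f/2 → f/2.2 → f/2.5 → f/2.8 → f/3.2 → f/3.5 → f/4 → f/4.5 → f/5 → f/5.6 → f/6.3 → f/7.1.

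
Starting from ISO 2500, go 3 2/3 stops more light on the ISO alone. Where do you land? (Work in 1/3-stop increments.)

ISO: 2500 → 3200 → 4000 → 5000 → 6400 → 8000 → 10000 → 12800 → 16000 → 20000 → 25600 → 32000 — 3 2/3 stops raised (brighter).

ISO 32000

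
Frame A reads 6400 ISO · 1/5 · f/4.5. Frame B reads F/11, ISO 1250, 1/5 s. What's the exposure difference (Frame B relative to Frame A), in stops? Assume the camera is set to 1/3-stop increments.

5 stops darker

Aperture: f/4.5 → f/5 → f/5.6 → f/6.3 → f/7.1 → f/8 → f/9 → f/10 → f/11 — 2 2/3 stops narrower (darker).
Shutter speed: unchanged.
ISO: 6400 → 5000 → 4000 → 3200 → 2500 → 2000 → 1600 → 1250 — 2 1/3 stops lower (darker).
Net: −2 2/3 −2 1/3 = −5 stops.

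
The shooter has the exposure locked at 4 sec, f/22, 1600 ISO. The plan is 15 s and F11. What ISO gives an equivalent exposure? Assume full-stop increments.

ISO 100

Shutter speed: 4 → 8 → 15 — 2 stops slower (brighter).
Aperture: f/22 → f/16 → f/11 — 2 stops wider (brighter).
Net change so far: 4 stops brighter. Offset with the ISO: 1600 → 800 → 400 → 200 → 100.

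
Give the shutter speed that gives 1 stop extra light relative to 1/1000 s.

Shutter speed: 1/1000 → 1/500 — 1 stop slower (brighter).

1/500s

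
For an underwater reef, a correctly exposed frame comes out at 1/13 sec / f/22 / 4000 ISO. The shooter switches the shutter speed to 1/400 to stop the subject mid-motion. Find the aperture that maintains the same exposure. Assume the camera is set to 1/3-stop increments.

Shutter speed: 1/13 → 1/15 → 1/20 → 1/25 → 1/30 → 1/40 → 1/50 → 1/60 → 1/80 → 1/100 → 1/125 → 1/160 → 1/200 → 1/250 → 1/320 → 1/400 — 5 stops faster (darker).
Need 5 stops brighter from the aperture: f/22 → f/20 → f/18 → f/16 → f/14 → f/13 → f/11 → f/10 → f/9 → f/8 → f/7.1 → f/6.3 → f/5.6 → f/5 → f/4.5 → f/4.

f/4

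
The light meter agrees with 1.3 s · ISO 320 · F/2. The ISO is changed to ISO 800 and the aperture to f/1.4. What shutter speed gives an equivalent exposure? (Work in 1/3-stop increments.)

ISO: 320 → 400 → 500 → 640 → 800 — 1 1/3 stops raised (brighter).
Aperture: f/2 → f/1.8 → f/1.6 → f/1.4 — 1 stop larger aperture (brighter).
Net change so far: 2 1/3 stops brighter. Offset with the shutter speed: 1.3 → 1 → 0.8 → 0.6 → 0.5 → 0.4 → 0.3 → 1/4.

1/4s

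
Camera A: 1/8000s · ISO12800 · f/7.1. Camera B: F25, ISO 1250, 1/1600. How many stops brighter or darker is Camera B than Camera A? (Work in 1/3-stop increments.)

Aperture: f/7.1 → f/8 → f/9 → f/10 → f/11 → f/13 → f/14 → f/16 → f/18 → f/20 → f/22 → f/25 — 3 2/3 stops narrower (darker).
Shutter speed: 1/8000 → 1/6400 → 1/5000 → 1/4000 → 1/3200 → 1/2500 → 1/2000 → 1/1600 — 2 1/3 stops slower (brighter).
ISO: 12800 → 10000 → 8000 → 6400 → 5000 → 4000 → 3200 → 2500 → 2000 → 1600 → 1250 — 3 1/3 stops dropped (darker).
Net: −3 2/3 +2 1/3 −3 1/3 = −4 2/3 stops.

4 2/3 stops darker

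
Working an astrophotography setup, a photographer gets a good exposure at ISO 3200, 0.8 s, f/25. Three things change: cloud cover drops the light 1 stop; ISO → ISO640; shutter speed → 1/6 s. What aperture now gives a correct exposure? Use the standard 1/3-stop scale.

f/3.5

Scene light: 1 stop darker.
ISO: 3200 → 2500 → 2000 → 1600 → 1250 → 1000 → 800 → 640 — 2 1/3 stops lower (darker).
Shutter speed: 0.8 → 0.6 → 0.5 → 0.4 → 0.3 → 1/4 → 1/5 → 1/6 — 2 1/3 stops faster (darker).
Net so far: 5 2/3 stops darker. Aperture: f/25 → f/22 → f/20 → f/18 → f/16 → f/14 → f/13 → f/11 → f/10 → f/9 → f/8 → f/7.1 → f/6.3 → f/5.6 → f/5 → f/4.5 → f/4 → f/3.5.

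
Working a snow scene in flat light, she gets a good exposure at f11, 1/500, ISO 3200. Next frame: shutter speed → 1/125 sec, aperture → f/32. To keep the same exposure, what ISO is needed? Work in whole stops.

ISO 6400

Shutter speed: 1/500 → 1/250 → 1/125 — 2 stops longer (brighter).
Aperture: f/11 → f/16 → f/22 → f/32 — 3 stops narrower (darker).
Net change so far: 1 stop darker. Offset with the ISO: 3200 → 6400.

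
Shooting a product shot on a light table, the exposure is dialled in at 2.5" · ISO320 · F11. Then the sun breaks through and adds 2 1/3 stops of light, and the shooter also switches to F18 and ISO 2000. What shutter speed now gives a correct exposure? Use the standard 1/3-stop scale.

1/5s

Scene light: 2 1/3 stops brighter.
Aperture: f/11 → f/13 → f/14 → f/16 → f/18 — 1 1/3 stops smaller aperture (darker).
ISO: 320 → 400 → 500 → 640 → 800 → 1000 → 1250 → 1600 → 2000 — 2 2/3 stops higher (brighter).
Net so far: 3 2/3 stops brighter. Shutter speed: 2.5 → 2 → 1.6 → 1.3 → 1 → 0.8 → 0.6 → 0.5 → 0.4 → 0.3 → 1/4 → 1/5.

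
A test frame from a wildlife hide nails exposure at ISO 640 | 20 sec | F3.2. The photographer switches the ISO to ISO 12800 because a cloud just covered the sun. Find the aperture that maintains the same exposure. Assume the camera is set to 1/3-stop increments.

f/14

ISO: 640 → 800 → 1000 → 1250 → 1600 → 2000 → 2500 → 3200 → 4000 → 5000 → 6400 → 8000 → 10000 → 12800 — 4 1/3 stops raised (brighter).
Need 4 1/3 stops darker from the aperture: f/3.2 → f/3.5 → f/4 → f/4.5 → f/5 → f/5.6 → f/6.3 → f/7.1 → f/8 → f/9 → f/10 → f/11 → f/13 → f/14.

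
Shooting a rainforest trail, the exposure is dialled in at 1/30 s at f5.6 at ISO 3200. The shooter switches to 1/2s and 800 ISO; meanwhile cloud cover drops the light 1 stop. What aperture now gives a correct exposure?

Scene light: 1 stop darker.
Shutter speed: 1/30 → 1/15 → 1/8 → 1/4 → 1/2 — 4 stops longer (brighter).
ISO: 3200 → 1600 → 800 — 2 stops lower (darker).
Net so far: 1 stop brighter. Aperture: f/5.6 → f/8.

f/8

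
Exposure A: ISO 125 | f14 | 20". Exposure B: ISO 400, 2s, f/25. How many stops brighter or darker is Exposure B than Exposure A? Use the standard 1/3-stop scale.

3 1/3 stops darker

Aperture: f/14 → f/16 → f/18 → f/20 → f/22 → f/25 — 1 2/3 stops narrower (darker).
Shutter speed: 20 → 15 → 13 → 10 → 8 → 6 → 5 → 4 → 3.2 → 2.5 → 2 — 3 1/3 stops shorter (darker).
ISO: 125 → 160 → 200 → 250 → 320 → 400 — 1 2/3 stops higher (brighter).
Net: −1 2/3 −3 1/3 +1 2/3 = −3 1/3 stops.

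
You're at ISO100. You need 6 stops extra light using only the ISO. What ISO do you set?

ISO: 100 → 200 → 400 → 800 → 1600 → 3200 → 6400 — 6 stops raised (brighter).

ISO 6400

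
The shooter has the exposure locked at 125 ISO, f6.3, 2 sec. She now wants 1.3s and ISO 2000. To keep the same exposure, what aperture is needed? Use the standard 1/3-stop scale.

f/20

Shutter speed: 2 → 1.6 → 1.3 — 2/3 stop shorter (darker).
ISO: 125 → 160 → 200 → 250 → 320 → 400 → 500 → 640 → 800 → 1000 → 1250 → 1600 → 2000 — 4 stops higher (brighter).
Net change so far: 3 1/3 stops brighter. Offset with the aperture: f/6.3 → f/7.1 → f/8 → f/9 → f/10 → f/11 → f/13 → f/14 → f/16 → f/18 → f/20.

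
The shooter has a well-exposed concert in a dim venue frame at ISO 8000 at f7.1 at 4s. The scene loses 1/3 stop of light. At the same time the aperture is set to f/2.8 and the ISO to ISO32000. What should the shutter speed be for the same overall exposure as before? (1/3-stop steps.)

1/5s

Scene light: 1/3 stop darker.
Aperture: f/7.1 → f/6.3 → f/5.6 → f/5 → f/4.5 → f/4 → f/3.5 → f/3.2 → f/2.8 — 2 2/3 stops opened up (brighter).
ISO: 8000 → 10000 → 12800 → 16000 → 20000 → 25600 → 32000 — 2 stops higher (brighter).
Net so far: 4 1/3 stops brighter. Shutter speed: 4 → 3.2 → 2.5 → 2 → 1.6 → 1.3 → 1 → 0.8 → 0.6 → 0.5 → 0.4 → 0.3 → 1/4 → 1/5.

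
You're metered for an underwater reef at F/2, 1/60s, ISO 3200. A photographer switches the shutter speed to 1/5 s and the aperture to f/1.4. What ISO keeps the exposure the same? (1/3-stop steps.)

ISO 125

Shutter speed: 1/60 → 1/50 → 1/40 → 1/30 → 1/25 → 1/20 → 1/15 → 1/13 → 1/10 → 1/8 → 1/6 → 1/5 — 3 2/3 stops slower (brighter).
Aperture: f/2 → f/1.8 → f/1.6 → f/1.4 — 1 stop larger aperture (brighter).
Net change so far: 4 2/3 stops brighter. Offset with the ISO: 3200 → 2500 → 2000 → 1600 → 1250 → 1000 → 800 → 640 → 500 → 400 → 320 → 250 → 200 → 160 → 125.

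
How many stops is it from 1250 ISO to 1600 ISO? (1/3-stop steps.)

1250 → 1600 — count the steps: 1 third-stops = 1/3 stop.

1/3 stop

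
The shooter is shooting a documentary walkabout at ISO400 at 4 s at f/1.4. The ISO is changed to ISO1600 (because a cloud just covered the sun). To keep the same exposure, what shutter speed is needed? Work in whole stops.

ISO: 400 → 800 → 1600 — 2 stops raised (brighter).
Need 2 stops darker from the shutter speed: 4 → 2 → 1.

1 s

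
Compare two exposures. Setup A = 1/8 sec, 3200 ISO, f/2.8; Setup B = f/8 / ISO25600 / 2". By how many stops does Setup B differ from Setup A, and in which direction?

4 stops brighter

Aperture: f/2.8 → f/4 → f/5.6 → f/8 — 3 stops narrower (darker).
Shutter speed: 1/8 → 1/4 → 1/2 → 1 → 2 — 4 stops longer (brighter).
ISO: 3200 → 6400 → 12800 → 25600 — 3 stops raised (brighter).
Net: −3 +4 +3 = +4 stops.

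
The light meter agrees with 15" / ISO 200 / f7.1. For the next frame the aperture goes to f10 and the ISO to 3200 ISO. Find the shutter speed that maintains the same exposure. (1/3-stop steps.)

Aperture: f/7.1 → f/8 → f/9 → f/10 — 1 stop stopped down (darker).
ISO: 200 → 250 → 320 → 400 → 500 → 640 → 800 → 1000 → 1250 → 1600 → 2000 → 2500 → 3200 — 4 stops raised (brighter).
Net change so far: 3 stops brighter. Offset with the shutter speed: 15 → 13 → 10 → 8 → 6 → 5 → 4 → 3.2 → 2.5 → 2.

2 s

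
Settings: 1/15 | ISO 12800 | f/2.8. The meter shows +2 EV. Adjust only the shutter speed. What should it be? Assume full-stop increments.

Overexposed by 2 stops → need 2 stops darker.
Shutter speed: 1/15 → 1/30 → 1/60.

1/60s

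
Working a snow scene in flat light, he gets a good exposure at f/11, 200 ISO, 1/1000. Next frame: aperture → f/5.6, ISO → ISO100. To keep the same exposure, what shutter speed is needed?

Aperture: f/11 → f/8 → f/5.6 — 2 stops larger aperture (brighter).
ISO: 200 → 100 — 1 stop dropped (darker).
Net change so far: 1 stop brighter. Offset with the shutter speed: 1/1000 → 1/2000.

1/2000s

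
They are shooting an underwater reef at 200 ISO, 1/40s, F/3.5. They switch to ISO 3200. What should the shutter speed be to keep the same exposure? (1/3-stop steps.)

ISO: 200 → 250 → 320 → 400 → 500 → 640 → 800 → 1000 → 1250 → 1600 → 2000 → 2500 → 3200 — 4 stops raised (brighter).
Need 4 stops darker from the shutter speed: 1/40 → 1/50 → 1/60 → 1/80 → 1/100 → 1/125 → 1/160 → 1/200 → 1/250 → 1/320 → 1/400 → 1/500 → 1/640.

1/640s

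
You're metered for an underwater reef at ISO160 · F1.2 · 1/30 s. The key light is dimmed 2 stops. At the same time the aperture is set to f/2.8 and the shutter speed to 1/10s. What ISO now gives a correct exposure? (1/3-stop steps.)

ISO 1000

Scene light: 2 stops darker.
Aperture: f/1.2 → f/1.4 → f/1.6 → f/1.8 → f/2 → f/2.2 → f/2.5 → f/2.8 — 2 1/3 stops stopped down (darker).
Shutter speed: 1/30 → 1/25 → 1/20 → 1/15 → 1/13 → 1/10 — 1 2/3 stops longer (brighter).
Net so far: 2 2/3 stops darker. ISO: 160 → 200 → 250 → 320 → 400 → 500 → 640 → 800 → 1000.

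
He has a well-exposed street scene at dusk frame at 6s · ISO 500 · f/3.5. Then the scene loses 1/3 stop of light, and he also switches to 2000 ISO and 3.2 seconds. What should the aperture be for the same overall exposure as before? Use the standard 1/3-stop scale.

Scene light: 1/3 stop darker.
ISO: 500 → 640 → 800 → 1000 → 1250 → 1600 → 2000 — 2 stops higher (brighter).
Shutter speed: 6 → 5 → 4 → 3.2 — 1 stop shorter (darker).
Net so far: 2/3 stop brighter. Aperture: f/3.5 → f/4 → f/4.5.

f/4.5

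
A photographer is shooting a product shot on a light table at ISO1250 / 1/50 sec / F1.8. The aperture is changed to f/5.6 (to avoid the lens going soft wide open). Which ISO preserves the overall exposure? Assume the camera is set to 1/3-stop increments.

Aperture: f/1.8 → f/2 → f/2.2 → f/2.5 → f/2.8 → f/3.2 → f/3.5 → f/4 → f/4.5 → f/5 → f/5.6 — 3 1/3 stops stopped down (darker).
Need 3 1/3 stops brighter from the ISO: 1250 → 1600 → 2000 → 2500 → 3200 → 4000 → 5000 → 6400 → 8000 → 10000 → 12800.

ISO 12800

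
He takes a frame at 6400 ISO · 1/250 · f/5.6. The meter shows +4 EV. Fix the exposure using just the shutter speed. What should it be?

1/4000s

Overexposed by 4 stops → need 4 stops darker.
Shutter speed: 1/250 → 1/500 → 1/1000 → 1/2000 → 1/4000.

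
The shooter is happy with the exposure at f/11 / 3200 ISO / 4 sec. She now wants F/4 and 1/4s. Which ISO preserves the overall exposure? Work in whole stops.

ISO 6400

Aperture: f/11 → f/8 → f/5.6 → f/4 — 3 stops wider (brighter).
Shutter speed: 4 → 2 → 1 → 1/2 → 1/4 — 4 stops faster (darker).
Net change so far: 1 stop darker. Offset with the ISO: 3200 → 6400.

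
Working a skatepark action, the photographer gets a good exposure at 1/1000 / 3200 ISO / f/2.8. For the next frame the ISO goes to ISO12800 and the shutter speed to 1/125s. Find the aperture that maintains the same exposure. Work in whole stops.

f/16

ISO: 3200 → 6400 → 12800 — 2 stops higher (brighter).
Shutter speed: 1/1000 → 1/500 → 1/250 → 1/125 — 3 stops longer (brighter).
Net change so far: 5 stops brighter. Offset with the aperture: f/2.8 → f/4 → f/5.6 → f/8 → f/11 → f/16.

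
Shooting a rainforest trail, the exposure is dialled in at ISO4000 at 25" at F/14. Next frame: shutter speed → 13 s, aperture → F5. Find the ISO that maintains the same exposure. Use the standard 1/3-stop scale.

Shutter speed: 25 → 20 → 15 → 13 — 1 stop shorter (darker).
Aperture: f/14 → f/13 → f/11 → f/10 → f/9 → f/8 → f/7.1 → f/6.3 → f/5.6 → f/5 — 3 stops opened up (brighter).
Net change so far: 2 stops brighter. Offset with the ISO: 4000 → 3200 → 2500 → 2000 → 1600 → 1250 → 1000.

ISO 1000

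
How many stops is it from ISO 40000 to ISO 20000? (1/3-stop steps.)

1 stop

40000 → 32000 → 25600 → 20000 — count the steps: 3 third-stops = 1 stop.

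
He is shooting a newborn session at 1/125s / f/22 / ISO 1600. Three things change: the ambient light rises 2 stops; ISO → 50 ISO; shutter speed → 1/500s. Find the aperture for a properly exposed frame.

Scene light: 2 stops brighter.
ISO: 1600 → 800 → 400 → 200 → 100 → 50 — 5 stops lower (darker).
Shutter speed: 1/125 → 1/250 → 1/500 — 2 stops shorter (darker).
Net so far: 5 stops darker. Aperture: f/22 → f/16 → f/11 → f/8 → f/5.6 → f/4.

f/4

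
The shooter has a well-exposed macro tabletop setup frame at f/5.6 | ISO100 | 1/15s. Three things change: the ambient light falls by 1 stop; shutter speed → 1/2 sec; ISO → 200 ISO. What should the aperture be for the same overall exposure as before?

Scene light: 1 stop darker.
Shutter speed: 1/15 → 1/8 → 1/4 → 1/2 — 3 stops slower (brighter).
ISO: 100 → 200 — 1 stop higher (brighter).
Net so far: 3 stops brighter. Aperture: f/5.6 → f/8 → f/11 → f/16.

f/16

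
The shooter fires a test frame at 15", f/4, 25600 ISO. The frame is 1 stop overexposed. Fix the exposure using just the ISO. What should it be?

Overexposed by 1 stop → need 1 stop darker.
ISO: 25600 → 12800.

ISO 12800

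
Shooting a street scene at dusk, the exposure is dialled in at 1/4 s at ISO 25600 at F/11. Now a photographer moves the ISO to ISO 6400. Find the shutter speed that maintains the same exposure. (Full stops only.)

1 s

ISO: 25600 → 12800 → 6400 — 2 stops dropped (darker).
Need 2 stops brighter from the shutter speed: 1/4 → 1/2 → 1.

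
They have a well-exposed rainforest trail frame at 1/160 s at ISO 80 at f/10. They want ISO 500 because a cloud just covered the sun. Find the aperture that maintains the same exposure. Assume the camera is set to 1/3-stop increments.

ISO: 80 → 100 → 125 → 160 → 200 → 250 → 320 → 400 → 500 — 2 2/3 stops higher (brighter).
Need 2 2/3 stops darker from the aperture: f/10 → f/11 → f/13 → f/14 → f/16 → f/18 → f/20 → f/22 → f/25.

f/25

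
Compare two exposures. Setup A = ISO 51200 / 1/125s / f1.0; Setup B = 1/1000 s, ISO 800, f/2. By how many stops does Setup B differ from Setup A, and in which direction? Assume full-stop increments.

Aperture: f/1.0 → f/1.4 → f/2 — 2 stops narrower (darker).
Shutter speed: 1/125 → 1/250 → 1/500 → 1/1000 — 3 stops faster (darker).
ISO: 51200 → 25600 → 12800 → 6400 → 3200 → 1600 → 800 — 6 stops dropped (darker).
Net: −2 −3 −6 = −11 stops.

11 stops darker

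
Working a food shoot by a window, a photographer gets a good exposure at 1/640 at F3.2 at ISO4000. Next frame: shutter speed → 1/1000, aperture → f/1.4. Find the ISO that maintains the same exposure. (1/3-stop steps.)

Shutter speed: 1/640 → 1/800 → 1/1000 — 2/3 stop shorter (darker).
Aperture: f/3.2 → f/2.8 → f/2.5 → f/2.2 → f/2 → f/1.8 → f/1.6 → f/1.4 — 2 1/3 stops opened up (brighter).
Net change so far: 1 2/3 stops brighter. Offset with the ISO: 4000 → 3200 → 2500 → 2000 → 1600 → 1250.

ISO 1250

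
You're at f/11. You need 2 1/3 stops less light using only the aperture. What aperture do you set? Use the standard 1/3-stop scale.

f/25

Aperture: f/11 → f/13 → f/14 → f/16 → f/18 → f/20 → f/22 → f/25 — 2 1/3 stops smaller aperture (darker).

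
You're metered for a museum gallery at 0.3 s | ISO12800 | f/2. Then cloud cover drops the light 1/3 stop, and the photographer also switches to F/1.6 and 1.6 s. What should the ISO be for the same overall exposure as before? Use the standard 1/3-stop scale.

ISO 2000

Scene light: 1/3 stop darker.
Aperture: f/2 → f/1.8 → f/1.6 — 2/3 stop opened up (brighter).
Shutter speed: 0.3 → 0.4 → 0.5 → 0.6 → 0.8 → 1 → 1.3 → 1.6 — 2 1/3 stops longer (brighter).
Net so far: 2 2/3 stops brighter. ISO: 12800 → 10000 → 8000 → 6400 → 5000 → 4000 → 3200 → 2500 → 2000.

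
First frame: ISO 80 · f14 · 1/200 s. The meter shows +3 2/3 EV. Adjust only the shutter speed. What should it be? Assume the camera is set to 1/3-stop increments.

1/2500s

Overexposed by 3 2/3 stops → need 3 2/3 stops darker.
Shutter speed: 1/200 → 1/250 → 1/320 → 1/400 → 1/500 → 1/640 → 1/800 → 1/1000 → 1/1250 → 1/1600 → 1/2000 → 1/2500.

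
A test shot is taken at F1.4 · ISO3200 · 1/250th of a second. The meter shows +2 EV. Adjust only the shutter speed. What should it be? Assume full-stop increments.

Overexposed by 2 stops → need 2 stops darker.
Shutter speed: 1/250 → 1/500 → 1/1000.

1/1000s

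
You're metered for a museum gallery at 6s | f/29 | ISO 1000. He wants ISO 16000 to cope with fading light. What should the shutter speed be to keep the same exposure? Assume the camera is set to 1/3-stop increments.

ISO: 1000 → 1250 → 1600 → 2000 → 2500 → 3200 → 4000 → 5000 → 6400 → 8000 → 10000 → 12800 → 16000 — 4 stops raised (brighter).
Need 4 stops darker from the shutter speed: 6 → 5 → 4 → 3.2 → 2.5 → 2 → 1.6 → 1.3 → 1 → 0.8 → 0.6 → 0.5 → 0.4.

0.4 s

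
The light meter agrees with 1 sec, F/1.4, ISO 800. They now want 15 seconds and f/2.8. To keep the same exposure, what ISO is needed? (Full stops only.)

ISO 200

Shutter speed: 1 → 2 → 4 → 8 → 15 — 4 stops slower (brighter).
Aperture: f/1.4 → f/2 → f/2.8 — 2 stops stopped down (darker).
Net change so far: 2 stops brighter. Offset with the ISO: 800 → 400 → 200.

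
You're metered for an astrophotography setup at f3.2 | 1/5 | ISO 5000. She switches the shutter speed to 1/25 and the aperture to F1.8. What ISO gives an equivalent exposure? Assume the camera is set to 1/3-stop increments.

ISO 8000

Shutter speed: 1/5 → 1/6 → 1/8 → 1/10 → 1/13 → 1/15 → 1/20 → 1/25 — 2 1/3 stops shorter (darker).
Aperture: f/3.2 → f/2.8 → f/2.5 → f/2.2 → f/2 → f/1.8 — 1 2/3 stops opened up (brighter).
Net change so far: 2/3 stop darker. Offset with the ISO: 5000 → 6400 → 8000.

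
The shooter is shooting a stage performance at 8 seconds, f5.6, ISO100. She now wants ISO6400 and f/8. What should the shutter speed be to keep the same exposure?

1/4s

ISO: 100 → 200 → 400 → 800 → 1600 → 3200 → 6400 — 6 stops higher (brighter).
Aperture: f/5.6 → f/8 — 1 stop narrower (darker).
Net change so far: 5 stops brighter. Offset with the shutter speed: 8 → 4 → 2 → 1 → 1/2 → 1/4.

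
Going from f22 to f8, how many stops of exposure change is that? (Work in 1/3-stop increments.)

3 stops

f/22 → f/20 → f/18 → f/16 → f/14 → f/13 → f/11 → f/10 → f/9 → f/8 — count the steps: 9 third-stops = 3 stops.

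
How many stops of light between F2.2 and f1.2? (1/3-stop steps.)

1 2/3 stops

f/2.2 → f/2 → f/1.8 → f/1.6 → f/1.4 → f/1.2 — count the steps: 5 third-stops = 1 2/3 stops.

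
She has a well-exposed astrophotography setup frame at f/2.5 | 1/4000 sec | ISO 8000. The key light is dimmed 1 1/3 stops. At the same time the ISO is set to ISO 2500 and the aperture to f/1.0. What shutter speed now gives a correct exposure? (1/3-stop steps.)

1/3200s

Scene light: 1 1/3 stops darker.
ISO: 8000 → 6400 → 5000 → 4000 → 3200 → 2500 — 1 2/3 stops lower (darker).
Aperture: f/2.5 → f/2.2 → f/2 → f/1.8 → f/1.6 → f/1.4 → f/1.2 → f/1.1 → f/1.0 — 2 2/3 stops larger aperture (brighter).
Net so far: 1/3 stop darker. Shutter speed: 1/4000 → 1/3200.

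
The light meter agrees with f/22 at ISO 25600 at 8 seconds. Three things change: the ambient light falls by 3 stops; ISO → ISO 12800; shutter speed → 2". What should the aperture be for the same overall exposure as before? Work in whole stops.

Scene light: 3 stops darker.
ISO: 25600 → 12800 — 1 stop lower (darker).
Shutter speed: 8 → 4 → 2 — 2 stops faster (darker).
Net so far: 6 stops darker. Aperture: f/22 → f/16 → f/11 → f/8 → f/5.6 → f/4 → f/2.8.

f/2.8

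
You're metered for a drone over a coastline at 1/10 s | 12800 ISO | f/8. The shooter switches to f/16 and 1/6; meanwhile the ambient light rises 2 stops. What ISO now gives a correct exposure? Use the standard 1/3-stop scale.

Scene light: 2 stops brighter.
Aperture: f/8 → f/9 → f/10 → f/11 → f/13 → f/14 → f/16 — 2 stops narrower (darker).
Shutter speed: 1/10 → 1/8 → 1/6 — 2/3 stop slower (brighter).
Net so far: 2/3 stop brighter. ISO: 12800 → 10000 → 8000.

ISO 8000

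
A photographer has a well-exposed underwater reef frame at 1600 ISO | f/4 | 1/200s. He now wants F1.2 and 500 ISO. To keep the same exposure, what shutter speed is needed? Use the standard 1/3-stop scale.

1/640s

Aperture: f/4 → f/3.5 → f/3.2 → f/2.8 → f/2.5 → f/2.2 → f/2 → f/1.8 → f/1.6 → f/1.4 → f/1.2 — 3 1/3 stops wider (brighter).
ISO: 1600 → 1250 → 1000 → 800 → 640 → 500 — 1 2/3 stops dropped (darker).
Net change so far: 1 2/3 stops brighter. Offset with the shutter speed: 1/200 → 1/250 → 1/320 → 1/400 → 1/500 → 1/640.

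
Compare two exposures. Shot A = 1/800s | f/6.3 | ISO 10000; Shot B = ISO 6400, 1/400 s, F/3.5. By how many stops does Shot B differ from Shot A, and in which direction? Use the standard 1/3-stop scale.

2 stops brighter

Aperture: f/6.3 → f/5.6 → f/5 → f/4.5 → f/4 → f/3.5 — 1 2/3 stops larger aperture (brighter).
Shutter speed: 1/800 → 1/640 → 1/500 → 1/400 — 1 stop slower (brighter).
ISO: 10000 → 8000 → 6400 — 2/3 stop dropped (darker).
Net: +1 2/3 +1 −2/3 = +2 stops.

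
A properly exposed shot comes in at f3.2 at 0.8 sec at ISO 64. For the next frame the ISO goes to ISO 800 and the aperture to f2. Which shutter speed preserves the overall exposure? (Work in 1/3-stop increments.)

1/40s

ISO: 64 → 80 → 100 → 125 → 160 → 200 → 250 → 320 → 400 → 500 → 640 → 800 — 3 2/3 stops raised (brighter).
Aperture: f/3.2 → f/2.8 → f/2.5 → f/2.2 → f/2 — 1 1/3 stops opened up (brighter).
Net change so far: 5 stops brighter. Offset with the shutter speed: 0.8 → 0.6 → 0.5 → 0.4 → 0.3 → 1/4 → 1/5 → 1/6 → 1/8 → 1/10 → 1/13 → 1/15 → 1/20 → 1/25 → 1/30 → 1/40.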